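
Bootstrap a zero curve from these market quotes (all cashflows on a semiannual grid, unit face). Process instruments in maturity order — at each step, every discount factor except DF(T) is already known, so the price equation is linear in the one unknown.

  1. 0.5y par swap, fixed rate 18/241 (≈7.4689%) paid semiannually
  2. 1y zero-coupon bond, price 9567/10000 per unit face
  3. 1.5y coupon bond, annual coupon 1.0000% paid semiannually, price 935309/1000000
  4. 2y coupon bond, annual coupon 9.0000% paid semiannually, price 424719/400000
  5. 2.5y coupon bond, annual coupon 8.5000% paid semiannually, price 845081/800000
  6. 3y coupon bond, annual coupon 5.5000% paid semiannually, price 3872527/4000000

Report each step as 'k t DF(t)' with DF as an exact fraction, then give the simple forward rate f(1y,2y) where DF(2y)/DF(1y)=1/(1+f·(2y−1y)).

1 1/2 241/250
2 1 9567/10000
3 3/2 9211/10000
4 2 8937/10000
5 5/2 861/1000
6 3 512/625
f(1y,2y) = ((9567/10000)/(8937/10000) − 1)/(1) = 70/993 ≈ 7.0493%

step 1 [0.5y] swap r/2=9/241: DF=(1 − 9/241·(0))/(1+9/241) = 241/250 ≈ 0.964000
step 2 [1y] zero: DF = P = 9567/10000 ≈ 0.956700
step 3 [1.5y] bond c/2=1/200: DF=(935309/1000000 − 1/200·(0.964000+0.956700))/(1+1/200) = 9211/10000 ≈ 0.921100
step 4 [2y] bond c/2=9/200: DF=(424719/400000 − 9/200·(0.964000+0.956700+0.921100))/(1+9/200) = 8937/10000 ≈ 0.893700
step 5 [2.5y] bond c/2=17/400: DF=(845081/800000 − 17/400·(0.964000+0.956700+0.921100+0.893700))/(1+17/400) = 861/1000 ≈ 0.861000
step 6 [3y] bond c/2=11/400: DF=(3872527/4000000 − 11/400·(0.964000+0.956700+0.921100+0.893700+0.861000))/(1+11/400) = 512/625 ≈ 0.819200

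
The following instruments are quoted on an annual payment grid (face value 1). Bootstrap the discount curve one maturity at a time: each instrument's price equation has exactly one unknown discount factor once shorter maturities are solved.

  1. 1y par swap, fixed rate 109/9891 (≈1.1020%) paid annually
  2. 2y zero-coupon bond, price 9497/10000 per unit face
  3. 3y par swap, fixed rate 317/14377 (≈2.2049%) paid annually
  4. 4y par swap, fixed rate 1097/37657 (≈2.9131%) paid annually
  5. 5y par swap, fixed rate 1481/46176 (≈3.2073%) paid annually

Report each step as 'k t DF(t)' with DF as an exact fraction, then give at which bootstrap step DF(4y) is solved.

step 1 [1y] swap r/1=109/9891: DF=(1 − 109/9891·(0))/(1+109/9891) = 9891/10000 ≈ 0.989100
step 2 [2y] zero: DF = P = 9497/10000 ≈ 0.949700
step 3 [3y] swap r/1=317/14377: DF=(1 − 317/14377·(0.989100+0.949700))/(1+317/14377) = 4683/5000 ≈ 0.936600
step 4 [4y] swap r/1=1097/37657: DF=(1 − 1097/37657·(0.989100+0.949700+0.936600))/(1+1097/37657) = 8903/10000 ≈ 0.890300
step 5 [5y] swap r/1=1481/46176: DF=(1 − 1481/46176·(0.989100+0.949700+0.936600+0.890300))/(1+1481/46176) = 8519/10000 ≈ 0.851900

1 1 9891/10000
2 2 9497/10000
3 3 4683/5000
4 4 8903/10000
5 5 8519/10000
DF(4y) is solved at step 4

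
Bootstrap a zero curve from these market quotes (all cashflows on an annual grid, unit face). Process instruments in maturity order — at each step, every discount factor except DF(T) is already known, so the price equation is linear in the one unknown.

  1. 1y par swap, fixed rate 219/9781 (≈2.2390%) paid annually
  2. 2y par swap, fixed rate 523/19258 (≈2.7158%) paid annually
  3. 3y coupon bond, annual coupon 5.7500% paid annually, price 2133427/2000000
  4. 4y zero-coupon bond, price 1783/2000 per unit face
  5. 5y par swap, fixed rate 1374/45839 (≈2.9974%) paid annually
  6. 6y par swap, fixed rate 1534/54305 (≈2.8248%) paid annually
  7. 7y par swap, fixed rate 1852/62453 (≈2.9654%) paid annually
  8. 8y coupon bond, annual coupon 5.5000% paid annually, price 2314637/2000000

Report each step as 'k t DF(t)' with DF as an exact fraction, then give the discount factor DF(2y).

step 1 [1y] swap r/1=219/9781: DF=(1 − 219/9781·(0))/(1+219/9781) = 9781/10000 ≈ 0.978100
step 2 [2y] swap r/1=523/19258: DF=(1 − 523/19258·(0.978100))/(1+523/19258) = 9477/10000 ≈ 0.947700
step 3 [3y] bond c/1=23/400: DF=(2133427/2000000 − 23/400·(0.978100+0.947700))/(1+23/400) = 113/125 ≈ 0.904000
step 4 [4y] zero: DF = P = 1783/2000 ≈ 0.891500
step 5 [5y] swap r/1=1374/45839: DF=(1 − 1374/45839·(0.978100+0.947700+0.904000+0.891500))/(1+1374/45839) = 4313/5000 ≈ 0.862600
step 6 [6y] swap r/1=1534/54305: DF=(1 − 1534/54305·(0.978100+0.947700+0.904000+0.891500+0.862600))/(1+1534/54305) = 4233/5000 ≈ 0.846600
step 7 [7y] swap r/1=1852/62453: DF=(1 − 1852/62453·(0.978100+0.947700+0.904000+0.891500+0.862600+0.846600))/(1+1852/62453) = 2037/2500 ≈ 0.814800
step 8 [8y] bond c/1=11/200: DF=(2314637/2000000 − 11/200·(0.978100+0.947700+0.904000+0.891500+0.862600+0.846600+0.814800))/(1+11/200) = 3857/5000 ≈ 0.771400

1 1 9781/10000
2 2 9477/10000
3 3 113/125
4 4 1783/2000
5 5 4313/5000
6 6 4233/5000
7 7 2037/2500
8 8 3857/5000
DF(2y) = 9477/10000 ≈ 0.947700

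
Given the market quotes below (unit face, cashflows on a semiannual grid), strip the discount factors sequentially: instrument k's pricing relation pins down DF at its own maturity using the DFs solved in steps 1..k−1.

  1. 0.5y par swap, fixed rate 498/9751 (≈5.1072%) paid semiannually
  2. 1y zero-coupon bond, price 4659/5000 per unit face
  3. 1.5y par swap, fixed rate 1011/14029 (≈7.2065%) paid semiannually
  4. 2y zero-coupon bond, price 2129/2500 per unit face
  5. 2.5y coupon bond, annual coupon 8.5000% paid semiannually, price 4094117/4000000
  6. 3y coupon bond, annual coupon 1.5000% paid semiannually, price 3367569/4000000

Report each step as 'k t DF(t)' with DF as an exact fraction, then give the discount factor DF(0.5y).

1 1/2 9751/10000
2 1 4659/5000
3 3/2 8989/10000
4 2 2129/2500
5 5/2 8327/10000
6 3 4011/5000
DF(0.5y) = 9751/10000 ≈ 0.975100

step 1 [0.5y] swap r/2=249/9751: DF=(1 − 249/9751·(0))/(1+249/9751) = 9751/10000 ≈ 0.975100
step 2 [1y] zero: DF = P = 4659/5000 ≈ 0.931800
step 3 [1.5y] swap r/2=1011/28058: DF=(1 − 1011/28058·(0.975100+0.931800))/(1+1011/28058) = 8989/10000 ≈ 0.898900
step 4 [2y] zero: DF = P = 2129/2500 ≈ 0.851600
step 5 [2.5y] bond c/2=17/400: DF=(4094117/4000000 − 17/400·(0.975100+0.931800+0.898900+0.851600))/(1+17/400) = 8327/10000 ≈ 0.832700
step 6 [3y] bond c/2=3/400: DF=(3367569/4000000 − 3/400·(0.975100+0.931800+0.898900+0.851600+0.832700))/(1+3/400) = 4011/5000 ≈ 0.802200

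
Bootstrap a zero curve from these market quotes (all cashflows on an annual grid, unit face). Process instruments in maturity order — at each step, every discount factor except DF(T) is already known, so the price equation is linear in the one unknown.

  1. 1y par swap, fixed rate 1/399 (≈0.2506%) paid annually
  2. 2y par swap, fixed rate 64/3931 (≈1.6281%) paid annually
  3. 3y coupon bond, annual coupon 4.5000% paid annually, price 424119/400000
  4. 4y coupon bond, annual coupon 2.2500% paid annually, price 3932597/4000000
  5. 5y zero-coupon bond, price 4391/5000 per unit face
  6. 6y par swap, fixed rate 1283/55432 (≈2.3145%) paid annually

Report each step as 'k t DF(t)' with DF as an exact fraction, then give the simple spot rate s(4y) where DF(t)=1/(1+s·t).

step 1 [1y] swap r/1=1/399: DF=(1 − 1/399·(0))/(1+1/399) = 399/400 ≈ 0.997500
step 2 [2y] swap r/1=64/3931: DF=(1 − 64/3931·(0.997500))/(1+64/3931) = 121/125 ≈ 0.968000
step 3 [3y] bond c/1=9/200: DF=(424119/400000 − 9/200·(0.997500+0.968000))/(1+9/200) = 93/100 ≈ 0.930000
step 4 [4y] bond c/1=9/400: DF=(3932597/4000000 − 9/400·(0.997500+0.968000+0.930000))/(1+9/400) = 4489/5000 ≈ 0.897800
step 5 [5y] zero: DF = P = 4391/5000 ≈ 0.878200
step 6 [6y] swap r/1=1283/55432: DF=(1 − 1283/55432·(0.997500+0.968000+0.930000+0.897800+0.878200))/(1+1283/55432) = 8717/10000 ≈ 0.871700

1 1 399/400
2 2 121/125
3 3 93/100
4 4 4489/5000
5 5 4391/5000
6 6 8717/10000
s(4y) = (1/(4489/5000) − 1)/(4) = 511/17956 ≈ 2.8458%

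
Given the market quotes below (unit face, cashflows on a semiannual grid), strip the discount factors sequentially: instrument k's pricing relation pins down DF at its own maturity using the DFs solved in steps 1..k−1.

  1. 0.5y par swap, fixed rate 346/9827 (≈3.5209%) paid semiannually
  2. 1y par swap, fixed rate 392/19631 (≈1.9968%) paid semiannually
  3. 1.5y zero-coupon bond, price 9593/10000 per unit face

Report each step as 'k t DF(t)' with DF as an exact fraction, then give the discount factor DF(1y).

1 1/2 9827/10000
2 1 2451/2500
3 3/2 9593/10000
DF(1y) = 2451/2500 ≈ 0.980400

step 1 [0.5y] swap r/2=173/9827: DF=(1 − 173/9827·(0))/(1+173/9827) = 9827/10000 ≈ 0.982700
step 2 [1y] swap r/2=196/19631: DF=(1 − 196/19631·(0.982700))/(1+196/19631) = 2451/2500 ≈ 0.980400
step 3 [1.5y] zero: DF = P = 9593/10000 ≈ 0.959300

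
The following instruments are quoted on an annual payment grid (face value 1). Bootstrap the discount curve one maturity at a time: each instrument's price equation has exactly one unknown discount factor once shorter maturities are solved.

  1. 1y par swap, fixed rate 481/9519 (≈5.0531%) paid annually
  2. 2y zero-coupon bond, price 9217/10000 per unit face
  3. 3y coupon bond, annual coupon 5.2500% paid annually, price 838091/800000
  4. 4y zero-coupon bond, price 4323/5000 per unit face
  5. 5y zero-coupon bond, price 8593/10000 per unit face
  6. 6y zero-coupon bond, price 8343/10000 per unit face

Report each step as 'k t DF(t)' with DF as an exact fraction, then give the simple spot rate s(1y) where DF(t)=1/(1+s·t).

1 1 9519/10000
2 2 9217/10000
3 3 9019/10000
4 4 4323/5000
5 5 8593/10000
6 6 8343/10000
s(1y) = (1/(9519/10000) − 1)/(1) = 481/9519 ≈ 5.0531%

step 1 [1y] swap r/1=481/9519: DF=(1 − 481/9519·(0))/(1+481/9519) = 9519/10000 ≈ 0.951900
step 2 [2y] zero: DF = P = 9217/10000 ≈ 0.921700
step 3 [3y] bond c/1=21/400: DF=(838091/800000 − 21/400·(0.951900+0.921700))/(1+21/400) = 9019/10000 ≈ 0.901900
step 4 [4y] zero: DF = P = 4323/5000 ≈ 0.864600
step 5 [5y] zero: DF = P = 8593/10000 ≈ 0.859300
step 6 [6y] zero: DF = P = 8343/10000 ≈ 0.834300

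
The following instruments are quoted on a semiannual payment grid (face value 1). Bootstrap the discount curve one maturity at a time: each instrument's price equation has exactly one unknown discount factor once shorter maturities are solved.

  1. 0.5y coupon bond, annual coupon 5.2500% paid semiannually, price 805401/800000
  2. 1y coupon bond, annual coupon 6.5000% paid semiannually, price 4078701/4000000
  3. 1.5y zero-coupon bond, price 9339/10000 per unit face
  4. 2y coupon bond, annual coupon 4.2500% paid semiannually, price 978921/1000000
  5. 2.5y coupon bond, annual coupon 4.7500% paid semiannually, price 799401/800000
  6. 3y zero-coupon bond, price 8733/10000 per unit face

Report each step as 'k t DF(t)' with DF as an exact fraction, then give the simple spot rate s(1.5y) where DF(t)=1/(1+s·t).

step 1 [0.5y] bond c/2=21/800: DF=(805401/800000 − 21/800·(0))/(1+21/800) = 981/1000 ≈ 0.981000
step 2 [1y] bond c/2=13/400: DF=(4078701/4000000 − 13/400·(0.981000))/(1+13/400) = 9567/10000 ≈ 0.956700
step 3 [1.5y] zero: DF = P = 9339/10000 ≈ 0.933900
step 4 [2y] bond c/2=17/800: DF=(978921/1000000 − 17/800·(0.981000+0.956700+0.933900))/(1+17/800) = 2247/2500 ≈ 0.898800
step 5 [2.5y] bond c/2=19/800: DF=(799401/800000 − 19/800·(0.981000+0.956700+0.933900+0.898800))/(1+19/800) = 4443/5000 ≈ 0.888600
step 6 [3y] zero: DF = P = 8733/10000 ≈ 0.873300

1 1/2 981/1000
2 1 9567/10000
3 3/2 9339/10000
4 2 2247/2500
5 5/2 4443/5000
6 3 8733/10000
s(1.5y) = (1/(9339/10000) − 1)/(3/2) = 1322/28017 ≈ 4.7186%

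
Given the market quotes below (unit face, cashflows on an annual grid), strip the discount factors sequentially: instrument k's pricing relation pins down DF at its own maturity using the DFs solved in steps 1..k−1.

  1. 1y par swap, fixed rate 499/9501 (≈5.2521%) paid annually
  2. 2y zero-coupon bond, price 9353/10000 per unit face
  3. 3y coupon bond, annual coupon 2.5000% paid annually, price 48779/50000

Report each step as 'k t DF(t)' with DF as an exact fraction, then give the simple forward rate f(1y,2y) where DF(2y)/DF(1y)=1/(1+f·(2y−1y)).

step 1 [1y] swap r/1=499/9501: DF=(1 − 499/9501·(0))/(1+499/9501) = 9501/10000 ≈ 0.950100
step 2 [2y] zero: DF = P = 9353/10000 ≈ 0.935300
step 3 [3y] bond c/1=1/40: DF=(48779/50000 − 1/40·(0.950100+0.935300))/(1+1/40) = 4529/5000 ≈ 0.905800

1 1 9501/10000
2 2 9353/10000
3 3 4529/5000
f(1y,2y) = ((9501/10000)/(9353/10000) − 1)/(1) = 148/9353 ≈ 1.5824%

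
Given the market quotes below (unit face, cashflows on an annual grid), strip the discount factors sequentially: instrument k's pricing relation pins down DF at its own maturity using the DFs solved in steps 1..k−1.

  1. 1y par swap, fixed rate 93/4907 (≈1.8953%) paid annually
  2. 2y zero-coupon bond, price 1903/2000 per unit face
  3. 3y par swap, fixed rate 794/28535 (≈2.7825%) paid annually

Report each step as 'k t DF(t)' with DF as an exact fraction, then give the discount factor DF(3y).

1 1 4907/5000
2 2 1903/2000
3 3 4603/5000
DF(3y) = 4603/5000 ≈ 0.920600

step 1 [1y] swap r/1=93/4907: DF=(1 − 93/4907·(0))/(1+93/4907) = 4907/5000 ≈ 0.981400
step 2 [2y] zero: DF = P = 1903/2000 ≈ 0.951500
step 3 [3y] swap r/1=794/28535: DF=(1 − 794/28535·(0.981400+0.951500))/(1+794/28535) = 4603/5000 ≈ 0.920600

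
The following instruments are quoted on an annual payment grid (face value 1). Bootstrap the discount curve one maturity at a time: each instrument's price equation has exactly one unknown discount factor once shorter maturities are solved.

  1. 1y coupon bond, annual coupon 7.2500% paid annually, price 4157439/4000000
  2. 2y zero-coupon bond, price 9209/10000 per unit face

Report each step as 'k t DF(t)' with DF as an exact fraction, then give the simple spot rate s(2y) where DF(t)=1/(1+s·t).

1 1 9691/10000
2 2 9209/10000
s(2y) = (1/(9209/10000) − 1)/(2) = 791/18418 ≈ 4.2947%

step 1 [1y] bond c/1=29/400: DF=(4157439/4000000 − 29/400·(0))/(1+29/400) = 9691/10000 ≈ 0.969100
step 2 [2y] zero: DF = P = 9209/10000 ≈ 0.920900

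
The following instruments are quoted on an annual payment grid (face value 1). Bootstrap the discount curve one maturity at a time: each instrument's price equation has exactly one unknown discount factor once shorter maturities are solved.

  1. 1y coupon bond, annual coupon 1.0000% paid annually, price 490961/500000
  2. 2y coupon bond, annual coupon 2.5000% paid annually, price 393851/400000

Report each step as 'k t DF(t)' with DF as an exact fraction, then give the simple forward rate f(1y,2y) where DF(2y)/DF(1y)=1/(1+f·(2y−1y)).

step 1 [1y] bond c/1=1/100: DF=(490961/500000 − 1/100·(0))/(1+1/100) = 4861/5000 ≈ 0.972200
step 2 [2y] bond c/1=1/40: DF=(393851/400000 − 1/40·(0.972200))/(1+1/40) = 9369/10000 ≈ 0.936900

1 1 4861/5000
2 2 9369/10000
f(1y,2y) = ((4861/5000)/(9369/10000) − 1)/(1) = 353/9369 ≈ 3.7677%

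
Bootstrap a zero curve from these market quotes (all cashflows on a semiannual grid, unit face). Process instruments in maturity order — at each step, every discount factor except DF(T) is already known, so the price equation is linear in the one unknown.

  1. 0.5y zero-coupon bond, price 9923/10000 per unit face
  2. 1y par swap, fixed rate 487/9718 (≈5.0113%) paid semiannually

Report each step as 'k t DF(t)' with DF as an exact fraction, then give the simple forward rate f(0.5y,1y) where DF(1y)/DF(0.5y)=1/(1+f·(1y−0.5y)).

1 1/2 9923/10000
2 1 9513/10000
f(0.5y,1y) = ((9923/10000)/(9513/10000) − 1)/(1/2) = 820/9513 ≈ 8.6198%

step 1 [0.5y] zero: DF = P = 9923/10000 ≈ 0.992300
step 2 [1y] swap r/2=487/19436: DF=(1 − 487/19436·(0.992300))/(1+487/19436) = 9513/10000 ≈ 0.951300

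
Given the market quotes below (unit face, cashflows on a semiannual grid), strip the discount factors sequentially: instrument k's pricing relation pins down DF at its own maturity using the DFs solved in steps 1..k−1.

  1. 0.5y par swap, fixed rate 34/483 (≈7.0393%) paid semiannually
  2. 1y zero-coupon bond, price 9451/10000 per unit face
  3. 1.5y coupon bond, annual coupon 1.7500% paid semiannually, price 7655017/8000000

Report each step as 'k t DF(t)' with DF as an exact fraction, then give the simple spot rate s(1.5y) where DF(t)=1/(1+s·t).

step 1 [0.5y] swap r/2=17/483: DF=(1 − 17/483·(0))/(1+17/483) = 483/500 ≈ 0.966000
step 2 [1y] zero: DF = P = 9451/10000 ≈ 0.945100
step 3 [1.5y] bond c/2=7/800: DF=(7655017/8000000 − 7/800·(0.966000+0.945100))/(1+7/800) = 233/250 ≈ 0.932000

1 1/2 483/500
2 1 9451/10000
3 3/2 233/250
s(1.5y) = (1/(233/250) − 1)/(3/2) = 34/699 ≈ 4.8641%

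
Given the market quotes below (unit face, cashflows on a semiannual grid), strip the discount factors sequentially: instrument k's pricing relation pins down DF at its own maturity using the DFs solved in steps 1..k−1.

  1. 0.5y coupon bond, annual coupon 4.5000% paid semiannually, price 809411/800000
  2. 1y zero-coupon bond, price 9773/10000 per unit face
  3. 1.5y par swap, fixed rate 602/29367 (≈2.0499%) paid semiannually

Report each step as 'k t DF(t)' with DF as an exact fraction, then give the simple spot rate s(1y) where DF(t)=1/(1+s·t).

1 1/2 1979/2000
2 1 9773/10000
3 3/2 9699/10000
s(1y) = (1/(9773/10000) − 1)/(1) = 227/9773 ≈ 2.3227%

step 1 [0.5y] bond c/2=9/400: DF=(809411/800000 − 9/400·(0))/(1+9/400) = 1979/2000 ≈ 0.989500
step 2 [1y] zero: DF = P = 9773/10000 ≈ 0.977300
step 3 [1.5y] swap r/2=301/29367: DF=(1 − 301/29367·(0.989500+0.977300))/(1+301/29367) = 9699/10000 ≈ 0.969900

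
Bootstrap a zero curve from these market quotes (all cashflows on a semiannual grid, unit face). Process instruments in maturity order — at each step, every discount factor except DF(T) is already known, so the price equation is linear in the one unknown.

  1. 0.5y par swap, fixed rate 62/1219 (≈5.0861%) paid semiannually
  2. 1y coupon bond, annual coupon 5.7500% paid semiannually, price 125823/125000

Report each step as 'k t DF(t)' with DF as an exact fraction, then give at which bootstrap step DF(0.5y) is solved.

step 1 [0.5y] swap r/2=31/1219: DF=(1 − 31/1219·(0))/(1+31/1219) = 1219/1250 ≈ 0.975200
step 2 [1y] bond c/2=23/800: DF=(125823/125000 − 23/800·(0.975200))/(1+23/800) = 1189/1250 ≈ 0.951200

1 1/2 1219/1250
2 1 1189/1250
DF(0.5y) is solved at step 1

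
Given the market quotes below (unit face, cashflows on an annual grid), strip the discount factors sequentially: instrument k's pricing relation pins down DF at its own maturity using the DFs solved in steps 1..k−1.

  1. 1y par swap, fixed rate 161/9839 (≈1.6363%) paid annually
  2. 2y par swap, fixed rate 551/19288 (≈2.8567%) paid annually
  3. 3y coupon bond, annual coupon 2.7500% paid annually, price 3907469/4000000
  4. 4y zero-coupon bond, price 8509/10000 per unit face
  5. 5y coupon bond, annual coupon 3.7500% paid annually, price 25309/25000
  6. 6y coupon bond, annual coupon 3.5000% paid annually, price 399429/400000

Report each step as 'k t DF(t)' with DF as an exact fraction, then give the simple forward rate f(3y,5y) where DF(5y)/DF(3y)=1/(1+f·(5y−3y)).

step 1 [1y] swap r/1=161/9839: DF=(1 − 161/9839·(0))/(1+161/9839) = 9839/10000 ≈ 0.983900
step 2 [2y] swap r/1=551/19288: DF=(1 − 551/19288·(0.983900))/(1+551/19288) = 9449/10000 ≈ 0.944900
step 3 [3y] bond c/1=11/400: DF=(3907469/4000000 − 11/400·(0.983900+0.944900))/(1+11/400) = 8991/10000 ≈ 0.899100
step 4 [4y] zero: DF = P = 8509/10000 ≈ 0.850900
step 5 [5y] bond c/1=3/80: DF=(25309/25000 − 3/80·(0.983900+0.944900+0.899100+0.850900))/(1+3/80) = 2107/2500 ≈ 0.842800
step 6 [6y] bond c/1=7/200: DF=(399429/400000 − 7/200·(0.983900+0.944900+0.899100+0.850900+0.842800))/(1+7/200) = 8119/10000 ≈ 0.811900

1 1 9839/10000
2 2 9449/10000
3 3 8991/10000
4 4 8509/10000
5 5 2107/2500
6 6 8119/10000
f(3y,5y) = ((8991/10000)/(2107/2500) − 1)/(2) = 563/16856 ≈ 3.3401%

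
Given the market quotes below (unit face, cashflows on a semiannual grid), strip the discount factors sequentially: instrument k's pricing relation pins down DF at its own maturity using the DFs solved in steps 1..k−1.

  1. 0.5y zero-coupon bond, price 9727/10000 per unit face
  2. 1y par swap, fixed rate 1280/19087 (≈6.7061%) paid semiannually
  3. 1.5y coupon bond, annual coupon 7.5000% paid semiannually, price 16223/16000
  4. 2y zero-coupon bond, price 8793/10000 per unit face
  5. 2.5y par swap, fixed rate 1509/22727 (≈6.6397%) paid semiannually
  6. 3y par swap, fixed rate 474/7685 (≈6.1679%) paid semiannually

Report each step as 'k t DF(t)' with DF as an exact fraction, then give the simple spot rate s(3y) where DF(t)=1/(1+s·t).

1 1/2 9727/10000
2 1 117/125
3 3/2 9083/10000
4 2 8793/10000
5 5/2 8491/10000
6 3 8341/10000
s(3y) = (1/(8341/10000) − 1)/(3) = 553/8341 ≈ 6.6299%

step 1 [0.5y] zero: DF = P = 9727/10000 ≈ 0.972700
step 2 [1y] swap r/2=640/19087: DF=(1 − 640/19087·(0.972700))/(1+640/19087) = 117/125 ≈ 0.936000
step 3 [1.5y] bond c/2=3/80: DF=(16223/16000 − 3/80·(0.972700+0.936000))/(1+3/80) = 9083/10000 ≈ 0.908300
step 4 [2y] zero: DF = P = 8793/10000 ≈ 0.879300
step 5 [2.5y] swap r/2=1509/45454: DF=(1 − 1509/45454·(0.972700+0.936000+0.908300+0.879300))/(1+1509/45454) = 8491/10000 ≈ 0.849100
step 6 [3y] swap r/2=237/7685: DF=(1 − 237/7685·(0.972700+0.936000+0.908300+0.879300+0.849100))/(1+237/7685) = 8341/10000 ≈ 0.834100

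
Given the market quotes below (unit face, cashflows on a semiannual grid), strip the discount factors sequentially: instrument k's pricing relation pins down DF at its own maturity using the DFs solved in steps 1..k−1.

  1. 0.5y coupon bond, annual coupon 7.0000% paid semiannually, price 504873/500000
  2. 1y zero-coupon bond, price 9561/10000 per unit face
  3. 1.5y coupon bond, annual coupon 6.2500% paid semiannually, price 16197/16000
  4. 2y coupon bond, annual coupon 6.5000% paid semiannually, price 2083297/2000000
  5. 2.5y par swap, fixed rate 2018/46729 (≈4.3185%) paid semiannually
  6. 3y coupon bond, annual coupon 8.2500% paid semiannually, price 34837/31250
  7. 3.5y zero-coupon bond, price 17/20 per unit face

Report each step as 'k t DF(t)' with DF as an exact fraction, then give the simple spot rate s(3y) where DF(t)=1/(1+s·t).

1 1/2 2439/2500
2 1 9561/10000
3 3/2 9231/10000
4 2 919/1000
5 5/2 8991/10000
6 3 1771/2000
7 7/2 17/20
s(3y) = (1/(1771/2000) − 1)/(3) = 229/5313 ≈ 4.3102%

step 1 [0.5y] bond c/2=7/200: DF=(504873/500000 − 7/200·(0))/(1+7/200) = 2439/2500 ≈ 0.975600
step 2 [1y] zero: DF = P = 9561/10000 ≈ 0.956100
step 3 [1.5y] bond c/2=1/32: DF=(16197/16000 − 1/32·(0.975600+0.956100))/(1+1/32) = 9231/10000 ≈ 0.923100
step 4 [2y] bond c/2=13/400: DF=(2083297/2000000 − 13/400·(0.975600+0.956100+0.923100))/(1+13/400) = 919/1000 ≈ 0.919000
step 5 [2.5y] swap r/2=1009/46729: DF=(1 − 1009/46729·(0.975600+0.956100+0.923100+0.919000))/(1+1009/46729) = 8991/10000 ≈ 0.899100
step 6 [3y] bond c/2=33/800: DF=(34837/31250 − 33/800·(0.975600+0.956100+0.923100+0.919000+0.899100))/(1+33/800) = 1771/2000 ≈ 0.885500
step 7 [3.5y] zero: DF = P = 17/20 ≈ 0.850000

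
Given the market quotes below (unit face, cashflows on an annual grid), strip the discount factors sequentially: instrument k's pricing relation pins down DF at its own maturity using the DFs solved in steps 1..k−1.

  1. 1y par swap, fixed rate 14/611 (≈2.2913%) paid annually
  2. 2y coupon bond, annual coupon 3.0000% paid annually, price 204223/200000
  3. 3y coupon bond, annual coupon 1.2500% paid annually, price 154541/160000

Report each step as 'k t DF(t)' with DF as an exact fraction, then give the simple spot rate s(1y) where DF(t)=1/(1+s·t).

step 1 [1y] swap r/1=14/611: DF=(1 − 14/611·(0))/(1+14/611) = 611/625 ≈ 0.977600
step 2 [2y] bond c/1=3/100: DF=(204223/200000 − 3/100·(0.977600))/(1+3/100) = 9629/10000 ≈ 0.962900
step 3 [3y] bond c/1=1/80: DF=(154541/160000 − 1/80·(0.977600+0.962900))/(1+1/80) = 93/100 ≈ 0.930000

1 1 611/625
2 2 9629/10000
3 3 93/100
s(1y) = (1/(611/625) − 1)/(1) = 14/611 ≈ 2.2913%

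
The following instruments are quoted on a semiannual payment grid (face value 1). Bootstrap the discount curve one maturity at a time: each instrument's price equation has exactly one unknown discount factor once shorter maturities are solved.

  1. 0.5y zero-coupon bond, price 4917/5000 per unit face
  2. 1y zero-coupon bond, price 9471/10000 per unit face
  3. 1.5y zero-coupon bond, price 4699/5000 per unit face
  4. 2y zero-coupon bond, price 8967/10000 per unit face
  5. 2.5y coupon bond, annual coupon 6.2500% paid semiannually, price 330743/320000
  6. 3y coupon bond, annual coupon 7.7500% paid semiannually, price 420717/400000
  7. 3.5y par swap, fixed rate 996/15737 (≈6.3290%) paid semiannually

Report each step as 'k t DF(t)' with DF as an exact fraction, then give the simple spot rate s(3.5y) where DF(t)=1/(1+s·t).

1 1/2 4917/5000
2 1 9471/10000
3 3/2 4699/5000
4 2 8967/10000
5 5/2 8881/10000
6 3 8389/10000
7 7/2 1001/1250
s(3.5y) = (1/(1001/1250) − 1)/(7/2) = 498/7007 ≈ 7.1072%

step 1 [0.5y] zero: DF = P = 4917/5000 ≈ 0.983400
step 2 [1y] zero: DF = P = 9471/10000 ≈ 0.947100
step 3 [1.5y] zero: DF = P = 4699/5000 ≈ 0.939800
step 4 [2y] zero: DF = P = 8967/10000 ≈ 0.896700
step 5 [2.5y] bond c/2=1/32: DF=(330743/320000 − 1/32·(0.983400+0.947100+0.939800+0.896700))/(1+1/32) = 8881/10000 ≈ 0.888100
step 6 [3y] bond c/2=31/800: DF=(420717/400000 − 31/800·(0.983400+0.947100+0.939800+0.896700+0.888100))/(1+31/800) = 8389/10000 ≈ 0.838900
step 7 [3.5y] swap r/2=498/15737: DF=(1 − 498/15737·(0.983400+0.947100+0.939800+0.896700+0.888100+0.838900))/(1+498/15737) = 1001/1250 ≈ 0.800800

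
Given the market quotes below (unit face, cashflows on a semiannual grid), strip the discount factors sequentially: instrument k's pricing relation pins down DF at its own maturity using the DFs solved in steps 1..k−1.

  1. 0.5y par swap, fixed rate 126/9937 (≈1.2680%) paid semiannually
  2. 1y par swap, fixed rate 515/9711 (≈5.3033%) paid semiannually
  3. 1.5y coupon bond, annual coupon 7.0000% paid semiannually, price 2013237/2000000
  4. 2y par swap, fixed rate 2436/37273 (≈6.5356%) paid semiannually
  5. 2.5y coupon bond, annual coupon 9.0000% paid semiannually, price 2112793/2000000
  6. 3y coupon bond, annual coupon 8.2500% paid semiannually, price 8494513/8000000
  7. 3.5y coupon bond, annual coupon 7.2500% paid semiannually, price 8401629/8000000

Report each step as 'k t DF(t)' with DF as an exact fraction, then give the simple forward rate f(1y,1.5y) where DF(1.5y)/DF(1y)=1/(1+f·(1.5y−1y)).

1 1/2 9937/10000
2 1 1897/2000
3 3/2 9069/10000
4 2 4391/5000
5 5/2 1063/1250
6 3 524/625
7 7/2 103/125
f(1y,1.5y) = ((1897/2000)/(9069/10000) − 1)/(1/2) = 832/9069 ≈ 9.1741%

step 1 [0.5y] swap r/2=63/9937: DF=(1 − 63/9937·(0))/(1+63/9937) = 9937/10000 ≈ 0.993700
step 2 [1y] swap r/2=515/19422: DF=(1 − 515/19422·(0.993700))/(1+515/19422) = 1897/2000 ≈ 0.948500
step 3 [1.5y] bond c/2=7/200: DF=(2013237/2000000 − 7/200·(0.993700+0.948500))/(1+7/200) = 9069/10000 ≈ 0.906900
step 4 [2y] swap r/2=1218/37273: DF=(1 − 1218/37273·(0.993700+0.948500+0.906900))/(1+1218/37273) = 4391/5000 ≈ 0.878200
step 5 [2.5y] bond c/2=9/200: DF=(2112793/2000000 − 9/200·(0.993700+0.948500+0.906900+0.878200))/(1+9/200) = 1063/1250 ≈ 0.850400
step 6 [3y] bond c/2=33/800: DF=(8494513/8000000 − 33/800·(0.993700+0.948500+0.906900+0.878200+0.850400))/(1+33/800) = 524/625 ≈ 0.838400
step 7 [3.5y] bond c/2=29/800: DF=(8401629/8000000 − 29/800·(0.993700+0.948500+0.906900+0.878200+0.850400+0.838400))/(1+29/800) = 103/125 ≈ 0.824000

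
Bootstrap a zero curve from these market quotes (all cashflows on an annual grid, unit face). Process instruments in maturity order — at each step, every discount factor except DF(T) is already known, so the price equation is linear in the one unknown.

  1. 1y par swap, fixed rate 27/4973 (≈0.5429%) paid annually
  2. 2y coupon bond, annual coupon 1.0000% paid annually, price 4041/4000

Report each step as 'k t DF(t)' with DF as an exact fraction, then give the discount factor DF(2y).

step 1 [1y] swap r/1=27/4973: DF=(1 − 27/4973·(0))/(1+27/4973) = 4973/5000 ≈ 0.994600
step 2 [2y] bond c/1=1/100: DF=(4041/4000 − 1/100·(0.994600))/(1+1/100) = 619/625 ≈ 0.990400

1 1 4973/5000
2 2 619/625
DF(2y) = 619/625 ≈ 0.990400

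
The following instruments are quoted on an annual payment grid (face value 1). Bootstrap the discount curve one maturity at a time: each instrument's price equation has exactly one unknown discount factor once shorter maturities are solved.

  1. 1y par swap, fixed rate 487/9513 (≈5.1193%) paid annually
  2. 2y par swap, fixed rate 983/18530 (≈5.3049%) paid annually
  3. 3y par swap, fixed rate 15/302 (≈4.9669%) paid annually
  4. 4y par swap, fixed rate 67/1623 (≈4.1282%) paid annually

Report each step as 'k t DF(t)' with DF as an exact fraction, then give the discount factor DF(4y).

step 1 [1y] swap r/1=487/9513: DF=(1 − 487/9513·(0))/(1+487/9513) = 9513/10000 ≈ 0.951300
step 2 [2y] swap r/1=983/18530: DF=(1 − 983/18530·(0.951300))/(1+983/18530) = 9017/10000 ≈ 0.901700
step 3 [3y] swap r/1=15/302: DF=(1 − 15/302·(0.951300+0.901700))/(1+15/302) = 173/200 ≈ 0.865000
step 4 [4y] swap r/1=67/1623: DF=(1 − 67/1623·(0.951300+0.901700+0.865000))/(1+67/1623) = 4263/5000 ≈ 0.852600

1 1 9513/10000
2 2 9017/10000
3 3 173/200
4 4 4263/5000
DF(4y) = 4263/5000 ≈ 0.852600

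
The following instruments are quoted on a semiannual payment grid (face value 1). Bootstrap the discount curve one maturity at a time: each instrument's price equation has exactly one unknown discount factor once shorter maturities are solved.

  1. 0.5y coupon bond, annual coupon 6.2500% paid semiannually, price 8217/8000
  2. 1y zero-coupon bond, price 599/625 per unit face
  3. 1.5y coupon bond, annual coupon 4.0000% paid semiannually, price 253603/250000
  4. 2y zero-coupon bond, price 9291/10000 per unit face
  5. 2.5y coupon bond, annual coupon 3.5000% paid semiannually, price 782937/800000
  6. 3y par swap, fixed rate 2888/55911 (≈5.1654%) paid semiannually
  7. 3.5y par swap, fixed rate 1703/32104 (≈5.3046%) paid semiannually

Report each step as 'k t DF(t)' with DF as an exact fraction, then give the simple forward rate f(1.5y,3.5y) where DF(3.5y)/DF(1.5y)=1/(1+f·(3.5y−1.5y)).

step 1 [0.5y] bond c/2=1/32: DF=(8217/8000 − 1/32·(0))/(1+1/32) = 249/250 ≈ 0.996000
step 2 [1y] zero: DF = P = 599/625 ≈ 0.958400
step 3 [1.5y] bond c/2=1/50: DF=(253603/250000 − 1/50·(0.996000+0.958400))/(1+1/50) = 4781/5000 ≈ 0.956200
step 4 [2y] zero: DF = P = 9291/10000 ≈ 0.929100
step 5 [2.5y] bond c/2=7/400: DF=(782937/800000 − 7/400·(0.996000+0.958400+0.956200+0.929100))/(1+7/400) = 4479/5000 ≈ 0.895800
step 6 [3y] swap r/2=1444/55911: DF=(1 − 1444/55911·(0.996000+0.958400+0.956200+0.929100+0.895800))/(1+1444/55911) = 2139/2500 ≈ 0.855600
step 7 [3.5y] swap r/2=1703/64208: DF=(1 − 1703/64208·(0.996000+0.958400+0.956200+0.929100+0.895800+0.855600))/(1+1703/64208) = 8297/10000 ≈ 0.829700

1 1/2 249/250
2 1 599/625
3 3/2 4781/5000
4 2 9291/10000
5 5/2 4479/5000
6 3 2139/2500
7 7/2 8297/10000
f(1.5y,3.5y) = ((4781/5000)/(8297/10000) − 1)/(2) = 1265/16594 ≈ 7.6232%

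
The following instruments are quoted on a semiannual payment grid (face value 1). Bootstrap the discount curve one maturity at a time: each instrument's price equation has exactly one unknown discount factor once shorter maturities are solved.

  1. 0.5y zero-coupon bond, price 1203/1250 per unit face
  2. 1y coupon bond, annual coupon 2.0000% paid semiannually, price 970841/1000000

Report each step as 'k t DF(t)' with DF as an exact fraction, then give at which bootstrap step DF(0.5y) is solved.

1 1/2 1203/1250
2 1 9517/10000
DF(0.5y) is solved at step 1

step 1 [0.5y] zero: DF = P = 1203/1250 ≈ 0.962400
step 2 [1y] bond c/2=1/100: DF=(970841/1000000 − 1/100·(0.962400))/(1+1/100) = 9517/10000 ≈ 0.951700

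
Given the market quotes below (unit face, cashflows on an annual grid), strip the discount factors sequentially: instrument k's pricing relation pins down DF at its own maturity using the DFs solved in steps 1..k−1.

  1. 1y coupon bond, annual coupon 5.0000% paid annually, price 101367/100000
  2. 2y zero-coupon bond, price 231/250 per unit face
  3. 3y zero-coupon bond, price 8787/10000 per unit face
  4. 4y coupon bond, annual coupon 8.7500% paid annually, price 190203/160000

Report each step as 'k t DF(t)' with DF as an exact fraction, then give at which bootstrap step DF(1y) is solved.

step 1 [1y] bond c/1=1/20: DF=(101367/100000 − 1/20·(0))/(1+1/20) = 4827/5000 ≈ 0.965400
step 2 [2y] zero: DF = P = 231/250 ≈ 0.924000
step 3 [3y] zero: DF = P = 8787/10000 ≈ 0.878700
step 4 [4y] bond c/1=7/80: DF=(190203/160000 − 7/80·(0.965400+0.924000+0.878700))/(1+7/80) = 544/625 ≈ 0.870400

1 1 4827/5000
2 2 231/250
3 3 8787/10000
4 4 544/625
DF(1y) is solved at step 1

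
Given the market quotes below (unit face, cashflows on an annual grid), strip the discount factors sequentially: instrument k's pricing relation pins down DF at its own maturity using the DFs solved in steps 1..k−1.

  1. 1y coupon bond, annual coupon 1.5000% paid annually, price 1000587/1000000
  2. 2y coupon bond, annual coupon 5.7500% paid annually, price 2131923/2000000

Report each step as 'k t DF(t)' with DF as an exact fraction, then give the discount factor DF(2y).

1 1 4929/5000
2 2 1193/1250
DF(2y) = 1193/1250 ≈ 0.954400

step 1 [1y] bond c/1=3/200: DF=(1000587/1000000 − 3/200·(0))/(1+3/200) = 4929/5000 ≈ 0.985800
step 2 [2y] bond c/1=23/400: DF=(2131923/2000000 − 23/400·(0.985800))/(1+23/400) = 1193/1250 ≈ 0.954400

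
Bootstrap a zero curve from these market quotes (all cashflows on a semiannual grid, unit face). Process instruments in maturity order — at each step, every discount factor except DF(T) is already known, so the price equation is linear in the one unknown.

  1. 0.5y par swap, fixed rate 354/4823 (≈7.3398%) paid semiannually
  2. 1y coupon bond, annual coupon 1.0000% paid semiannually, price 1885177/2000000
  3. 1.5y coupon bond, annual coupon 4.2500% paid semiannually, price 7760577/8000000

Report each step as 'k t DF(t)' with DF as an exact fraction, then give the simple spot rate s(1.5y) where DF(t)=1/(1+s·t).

step 1 [0.5y] swap r/2=177/4823: DF=(1 − 177/4823·(0))/(1+177/4823) = 4823/5000 ≈ 0.964600
step 2 [1y] bond c/2=1/200: DF=(1885177/2000000 − 1/200·(0.964600))/(1+1/200) = 9331/10000 ≈ 0.933100
step 3 [1.5y] bond c/2=17/800: DF=(7760577/8000000 − 17/800·(0.964600+0.933100))/(1+17/800) = 569/625 ≈ 0.910400

1 1/2 4823/5000
2 1 9331/10000
3 3/2 569/625
s(1.5y) = (1/(569/625) − 1)/(3/2) = 112/1707 ≈ 6.5612%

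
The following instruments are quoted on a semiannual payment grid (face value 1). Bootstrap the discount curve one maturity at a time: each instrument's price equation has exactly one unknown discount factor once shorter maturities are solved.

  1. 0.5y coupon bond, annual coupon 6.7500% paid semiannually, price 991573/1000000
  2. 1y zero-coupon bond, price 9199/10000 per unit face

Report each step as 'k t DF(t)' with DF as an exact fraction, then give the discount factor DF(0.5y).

1 1/2 1199/1250
2 1 9199/10000
DF(0.5y) = 1199/1250 ≈ 0.959200

step 1 [0.5y] bond c/2=27/800: DF=(991573/1000000 − 27/800·(0))/(1+27/800) = 1199/1250 ≈ 0.959200
step 2 [1y] zero: DF = P = 9199/10000 ≈ 0.919900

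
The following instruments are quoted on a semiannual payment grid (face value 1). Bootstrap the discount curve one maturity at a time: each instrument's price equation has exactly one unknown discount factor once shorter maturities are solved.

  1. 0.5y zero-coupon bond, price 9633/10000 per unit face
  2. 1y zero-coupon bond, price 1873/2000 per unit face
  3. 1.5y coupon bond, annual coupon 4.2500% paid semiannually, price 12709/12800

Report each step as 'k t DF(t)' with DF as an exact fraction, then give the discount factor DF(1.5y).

1 1/2 9633/10000
2 1 1873/2000
3 3/2 9327/10000
DF(1.5y) = 9327/10000 ≈ 0.932700

step 1 [0.5y] zero: DF = P = 9633/10000 ≈ 0.963300
step 2 [1y] zero: DF = P = 1873/2000 ≈ 0.936500
step 3 [1.5y] bond c/2=17/800: DF=(12709/12800 − 17/800·(0.963300+0.936500))/(1+17/800) = 9327/10000 ≈ 0.932700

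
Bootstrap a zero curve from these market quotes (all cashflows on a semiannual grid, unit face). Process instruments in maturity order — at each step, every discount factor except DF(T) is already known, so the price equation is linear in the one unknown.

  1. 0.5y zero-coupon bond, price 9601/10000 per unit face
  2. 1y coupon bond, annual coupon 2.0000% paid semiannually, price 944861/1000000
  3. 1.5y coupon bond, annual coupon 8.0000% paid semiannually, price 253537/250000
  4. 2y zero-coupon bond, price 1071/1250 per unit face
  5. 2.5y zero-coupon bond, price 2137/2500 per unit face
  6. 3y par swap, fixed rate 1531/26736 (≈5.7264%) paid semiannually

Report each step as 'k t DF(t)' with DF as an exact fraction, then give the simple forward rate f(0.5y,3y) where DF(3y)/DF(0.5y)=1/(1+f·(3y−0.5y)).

step 1 [0.5y] zero: DF = P = 9601/10000 ≈ 0.960100
step 2 [1y] bond c/2=1/100: DF=(944861/1000000 − 1/100·(0.960100))/(1+1/100) = 463/500 ≈ 0.926000
step 3 [1.5y] bond c/2=1/25: DF=(253537/250000 − 1/25·(0.960100+0.926000))/(1+1/25) = 4513/5000 ≈ 0.902600
step 4 [2y] zero: DF = P = 1071/1250 ≈ 0.856800
step 5 [2.5y] zero: DF = P = 2137/2500 ≈ 0.854800
step 6 [3y] swap r/2=1531/53472: DF=(1 − 1531/53472·(0.960100+0.926000+0.902600+0.856800+0.854800))/(1+1531/53472) = 8469/10000 ≈ 0.846900

1 1/2 9601/10000
2 1 463/500
3 3/2 4513/5000
4 2 1071/1250
5 5/2 2137/2500
6 3 8469/10000
f(0.5y,3y) = ((9601/10000)/(8469/10000) − 1)/(5/2) = 2264/42345 ≈ 5.3466%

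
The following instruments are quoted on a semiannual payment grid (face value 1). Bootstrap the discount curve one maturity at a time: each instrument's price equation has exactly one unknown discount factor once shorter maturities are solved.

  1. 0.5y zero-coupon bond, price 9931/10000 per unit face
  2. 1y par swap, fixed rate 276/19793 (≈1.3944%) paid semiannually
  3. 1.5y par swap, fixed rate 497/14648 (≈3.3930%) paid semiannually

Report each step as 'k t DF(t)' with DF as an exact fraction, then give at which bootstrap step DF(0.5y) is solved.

1 1/2 9931/10000
2 1 4931/5000
3 3/2 9503/10000
DF(0.5y) is solved at step 1

step 1 [0.5y] zero: DF = P = 9931/10000 ≈ 0.993100
step 2 [1y] swap r/2=138/19793: DF=(1 − 138/19793·(0.993100))/(1+138/19793) = 4931/5000 ≈ 0.986200
step 3 [1.5y] swap r/2=497/29296: DF=(1 − 497/29296·(0.993100+0.986200))/(1+497/29296) = 9503/10000 ≈ 0.950300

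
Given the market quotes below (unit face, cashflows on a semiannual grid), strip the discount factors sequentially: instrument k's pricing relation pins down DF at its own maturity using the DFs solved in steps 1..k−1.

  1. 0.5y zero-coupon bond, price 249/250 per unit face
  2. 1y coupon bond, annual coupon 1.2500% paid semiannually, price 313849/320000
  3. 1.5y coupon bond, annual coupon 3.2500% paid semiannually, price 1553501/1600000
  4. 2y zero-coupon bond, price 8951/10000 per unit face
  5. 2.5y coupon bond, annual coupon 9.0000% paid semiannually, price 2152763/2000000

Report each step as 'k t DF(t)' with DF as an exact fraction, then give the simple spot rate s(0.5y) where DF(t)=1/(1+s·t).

step 1 [0.5y] zero: DF = P = 249/250 ≈ 0.996000
step 2 [1y] bond c/2=1/160: DF=(313849/320000 − 1/160·(0.996000))/(1+1/160) = 1937/2000 ≈ 0.968500
step 3 [1.5y] bond c/2=13/800: DF=(1553501/1600000 − 13/800·(0.996000+0.968500))/(1+13/800) = 231/250 ≈ 0.924000
step 4 [2y] zero: DF = P = 8951/10000 ≈ 0.895100
step 5 [2.5y] bond c/2=9/200: DF=(2152763/2000000 − 9/200·(0.996000+0.968500+0.924000+0.895100))/(1+9/200) = 8671/10000 ≈ 0.867100

1 1/2 249/250
2 1 1937/2000
3 3/2 231/250
4 2 8951/10000
5 5/2 8671/10000
s(0.5y) = (1/(249/250) − 1)/(1/2) = 2/249 ≈ 0.8032%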